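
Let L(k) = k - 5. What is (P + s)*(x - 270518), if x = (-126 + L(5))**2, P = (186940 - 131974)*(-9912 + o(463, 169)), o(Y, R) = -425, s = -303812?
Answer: 144760756797268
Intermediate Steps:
L(k) = -5 + k
P = -568183542 (P = (186940 - 131974)*(-9912 - 425) = 54966*(-10337) = -568183542)
x = 15876 (x = (-126 + (-5 + 5))**2 = (-126 + 0)**2 = (-126)**2 = 15876)
(P + s)*(x - 270518) = (-568183542 - 303812)*(15876 - 270518) = -568487354*(-254642) = 144760756797268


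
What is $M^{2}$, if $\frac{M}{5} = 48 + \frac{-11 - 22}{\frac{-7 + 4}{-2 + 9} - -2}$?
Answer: $18225$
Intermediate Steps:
$M = 135$ ($M = 5 \left(48 + \frac{-11 - 22}{\frac{-7 + 4}{-2 + 9} - -2}\right) = 5 \left(48 - \frac{33}{- \frac{3}{7} + \left(-9 + 11\right)}\right) = 5 \left(48 - \frac{33}{\left(-3\right) \frac{1}{7} + 2}\right) = 5 \left(48 - \frac{33}{- \frac{3}{7} + 2}\right) = 5 \left(48 - \frac{33}{\frac{11}{7}}\right) = 5 \left(48 - 21\right) = 5 \cdot 27 = 135$)
$M^{2} = 135^{2} = 18225$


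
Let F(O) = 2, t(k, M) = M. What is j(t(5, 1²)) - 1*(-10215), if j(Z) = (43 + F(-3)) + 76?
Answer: 10336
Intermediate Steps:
j(Z) = 121 (j(Z) = (43 + 2) + 76 = 45 + 76 = 121)
j(t(5, 1²)) - 1*(-10215) = 121 - 1*(-10215) = 121 + 10215 = 10336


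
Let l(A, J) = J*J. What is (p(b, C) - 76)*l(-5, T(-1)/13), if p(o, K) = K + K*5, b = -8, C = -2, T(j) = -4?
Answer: -1408/169 ≈ -8.3314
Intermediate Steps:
p(o, K) = 6*K (p(o, K) = K + 5*K = 6*K)
l(A, J) = J²
(p(b, C) - 76)*l(-5, T(-1)/13) = (6*(-2) - 76)*(-4/13)² = (-12 - 76)*(-4*1/13)² = -88*(-4/13)² = -88*16/169 = -1408/169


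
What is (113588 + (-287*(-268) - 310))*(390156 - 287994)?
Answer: 19430599428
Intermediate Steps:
(113588 + (-287*(-268) - 310))*(390156 - 287994) = (113588 + (76916 - 310))*102162 = (113588 + 76606)*102162 = 190194*102162 = 19430599428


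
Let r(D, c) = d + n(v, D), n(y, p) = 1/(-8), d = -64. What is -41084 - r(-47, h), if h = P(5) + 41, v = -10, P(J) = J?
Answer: -328159/8 ≈ -41020.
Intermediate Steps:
h = 46 (h = 5 + 41 = 46)
n(y, p) = -⅛
r(D, c) = -513/8 (r(D, c) = -64 - ⅛ = -513/8)
-41084 - r(-47, h) = -41084 - 1*(-513/8) = -41084 + 513/8 = -328159/8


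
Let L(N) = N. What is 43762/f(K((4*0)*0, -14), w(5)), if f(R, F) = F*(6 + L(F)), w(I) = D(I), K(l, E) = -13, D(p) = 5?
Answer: 43762/55 ≈ 795.67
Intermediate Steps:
w(I) = 5
f(R, F) = F*(6 + F)
43762/f(K((4*0)*0, -14), w(5)) = 43762/((5*(6 + 5))) = 43762/((5*11)) = 43762/55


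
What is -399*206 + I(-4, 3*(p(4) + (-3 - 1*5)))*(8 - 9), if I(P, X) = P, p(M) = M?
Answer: -82190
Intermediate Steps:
-399*206 + I(-4, 3*(p(4) + (-3 - 1*5)))*(8 - 9) = -399*206 - 4*(8 - 9) = -82194 - 4*(-1) = -82194 + 4 = -82190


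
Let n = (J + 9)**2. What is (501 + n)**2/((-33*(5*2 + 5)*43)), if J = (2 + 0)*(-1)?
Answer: -5500/387 ≈ -14.212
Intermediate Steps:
J = -2 (J = 2*(-1) = -2)
n = 49 (n = (-2 + 9)**2 = 7**2 = 49)
(501 + n)**2/((-33*(5*2 + 5)*43)) = (501 + 49)**2/((-33*(5*2 + 5)*43)) = 550**2/((-33*(10 + 5)*43)) = 302500/((-33*15*43)) = 302500/((-495*43)) = 302500/(-21285) = 302500*(-1/21285) = -5500/387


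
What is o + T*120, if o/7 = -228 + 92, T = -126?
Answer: -16072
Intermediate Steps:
o = -952 (o = 7*(-228 + 92) = 7*(-136) = -952)
o + T*120 = -952 - 126*120 = -952 - 15120 = -16072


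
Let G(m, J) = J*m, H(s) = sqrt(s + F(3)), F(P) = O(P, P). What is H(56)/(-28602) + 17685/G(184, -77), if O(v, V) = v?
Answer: -17685/14168 - sqrt(59)/28602 ≈ -1.2485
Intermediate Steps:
F(P) = P
H(s) = sqrt(3 + s) (H(s) = sqrt(s + 3) = sqrt(3 + s))
H(56)/(-28602) + 17685/G(184, -77) = sqrt(3 + 56)/(-28602) + 17685/((-77*184)) = sqrt(59)*(-1/28602) + 17685/(-14168) = -sqrt(59)/28602 + 17685*(-1/14168) = -sqrt(59)/28602 - 17685/14168 = -17685/14168 - sqrt(59)/28602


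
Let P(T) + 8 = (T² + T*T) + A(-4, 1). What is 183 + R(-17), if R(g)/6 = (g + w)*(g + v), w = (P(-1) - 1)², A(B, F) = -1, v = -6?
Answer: -6303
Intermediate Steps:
P(T) = -9 + 2*T² (P(T) = -8 + ((T² + T*T) - 1) = -8 + ((T² + T²) - 1) = -8 + (2*T² - 1) = -8 + (-1 + 2*T²) = -9 + 2*T²)
w = 64 (w = ((-9 + 2*(-1)²) - 1)² = ((-9 + 2*1) - 1)² = ((-9 + 2) - 1)² = (-7 - 1)² = (-8)² = 64)
R(g) = 6*(-6 + g)*(64 + g) (R(g) = 6*((g + 64)*(g - 6)) = 6*((64 + g)*(-6 + g)) = 6*((-6 + g)*(64 + g)) = 6*(-6 + g)*(64 + g))
183 + R(-17) = 183 + (-2304 + 6*(-17)² + 348*(-17)) = 183 + (-2304 + 6*289 - 5916) = 183 + (-2304 + 1734 - 5916) = 183 - 6486 = -6303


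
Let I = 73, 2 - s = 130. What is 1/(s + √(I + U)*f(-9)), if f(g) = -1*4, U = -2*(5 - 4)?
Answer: -8/953 + √71/3812 ≈ -0.0061841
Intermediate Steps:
s = -128 (s = 2 - 1*130 = 2 - 130 = -128)
U = -2 (U = -2*1 = -2)
f(g) = -4
1/(s + √(I + U)*f(-9)) = 1/(-128 + √(73 - 2)*(-4)) = 1/(-128 + √71*(-4)) = 1/(-128 - 4*√71)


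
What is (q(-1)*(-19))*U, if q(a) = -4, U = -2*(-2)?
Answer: 304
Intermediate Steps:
U = 4
(q(-1)*(-19))*U = -4*(-19)*4 = 76*4 = 304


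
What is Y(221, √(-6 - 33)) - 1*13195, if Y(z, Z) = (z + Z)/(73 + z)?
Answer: -3879109/294 + I*√39/294 ≈ -13194.0 + 0.021241*I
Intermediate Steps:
Y(z, Z) = (Z + z)/(73 + z)
Y(221, √(-6 - 33)) - 1*13195 = (√(-6 - 33) + 221)/(73 + 221) - 1*13195 = (√(-39) + 221)/294 - 13195 = (I*√39 + 221)/294 - 13195 = (221 + I*√39)/294 - 13195 = (221/294 + I*√39/294) - 13195 = -3879109/294 + I*√39/294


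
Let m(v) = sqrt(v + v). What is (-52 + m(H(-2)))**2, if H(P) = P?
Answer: 2700 - 208*I ≈ 2700.0 - 208.0*I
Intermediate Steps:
m(v) = sqrt(2)*sqrt(v) (m(v) = sqrt(2*v) = sqrt(2)*sqrt(v))
(-52 + m(H(-2)))**2 = (-52 + sqrt(2)*sqrt(-2))**2 = (-52 + sqrt(2)*(I*sqrt(2)))**2 = (-52 + 2*I)**2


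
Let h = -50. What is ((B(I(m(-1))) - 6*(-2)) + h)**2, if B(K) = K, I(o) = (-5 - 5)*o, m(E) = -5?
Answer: 144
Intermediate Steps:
I(o) = -10*o
((B(I(m(-1))) - 6*(-2)) + h)**2 = ((-10*(-5) - 6*(-2)) - 50)**2 = ((50 + 12) - 50)**2 = (62 - 50)**2 = 12**2 = 144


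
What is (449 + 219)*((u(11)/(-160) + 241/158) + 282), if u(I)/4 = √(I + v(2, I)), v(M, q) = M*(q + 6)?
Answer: 14962198/79 - 501*√5/10 ≈ 1.8928e+5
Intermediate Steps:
v(M, q) = M*(6 + q)
u(I) = 4*√(12 + 3*I) (u(I) = 4*√(I + 2*(6 + I)) = 4*√(I + (12 + 2*I)) = 4*√(12 + 3*I))
(449 + 219)*((u(11)/(-160) + 241/158) + 282) = (449 + 219)*(((4*√(12 + 3*11))/(-160) + 241/158) + 282) = 668*(((4*√(12 + 33))*(-1/160) + 241*(1/158)) + 282) = 668*(((4*√45)*(-1/160) + 241/158) + 282) = 668*(((4*(3*√5))*(-1/160) + 241/158) + 282) = 668*(((12*√5)*(-1/160) + 241/158) + 282) = 668*((-3*√5/40 + 241/158) + 282) = 668*((241/158 - 3*√5/40) + 282) = 668*(44797/158 - 3*√5/40) = 14962198/79 - 501*√5/10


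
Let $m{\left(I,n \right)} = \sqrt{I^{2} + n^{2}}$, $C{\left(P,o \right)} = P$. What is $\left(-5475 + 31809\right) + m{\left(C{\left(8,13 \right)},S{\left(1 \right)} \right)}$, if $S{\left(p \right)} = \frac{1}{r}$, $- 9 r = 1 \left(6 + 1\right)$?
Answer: $26334 + \frac{\sqrt{3217}}{7} \approx 26342.0$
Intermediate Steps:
$r = - \frac{7}{9}$ ($r = - \frac{1 \left(6 + 1\right)}{9} = - \frac{1 \cdot 7}{9} = \left(- \frac{1}{9}\right) 7 = - \frac{7}{9} \approx -0.77778$)
$S{\left(p \right)} = - \frac{9}{7}$ ($S{\left(p \right)} = \frac{1}{- \frac{7}{9}} = - \frac{9}{7}$)
$\left(-5475 + 31809\right) + m{\left(C{\left(8,13 \right)},S{\left(1 \right)} \right)} = \left(-5475 + 31809\right) + \sqrt{8^{2} + \left(- \frac{9}{7}\right)^{2}} = 26334 + \sqrt{64 + \frac{81}{49}} = 26334 + \sqrt{\frac{3217}{49}} = 26334 + \frac{\sqrt{3217}}{7}$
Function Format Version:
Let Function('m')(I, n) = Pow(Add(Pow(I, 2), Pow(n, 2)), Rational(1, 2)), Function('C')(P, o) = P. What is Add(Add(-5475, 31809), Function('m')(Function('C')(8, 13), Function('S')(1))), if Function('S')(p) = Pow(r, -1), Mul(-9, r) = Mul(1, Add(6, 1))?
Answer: Add(26334, Mul(Rational(1, 7), Pow(3217, Rational(1, 2)))) ≈ 26342.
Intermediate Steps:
r = Rational(-7, 9) (r = Mul(Rational(-1, 9), Mul(1, Add(6, 1))) = Mul(Rational(-1, 9), Mul(1, 7)) = Mul(Rational(-1, 9), 7) = Rational(-7, 9) ≈ -0.77778)
Function('S')(p) = Rational(-9, 7) (Function('S')(p) = Pow(Rational(-7, 9), -1) = Rational(-9, 7))
Add(Add(-5475, 31809), Function('m')(Function('C')(8, 13), Function('S')(1))) = Add(Add(-5475, 31809), Pow(Add(Pow(8, 2), Pow(Rational(-9, 7), 2)), Rational(1, 2))) = Add(26334, Pow(Add(64, Rational(81, 49)), Rational(1, 2))) = Add(26334, Pow(Rational(3217, 49), Rational(1, 2))) = Add(26334, Mul(Rational(1, 7), Pow(3217, Rational(1, 2))))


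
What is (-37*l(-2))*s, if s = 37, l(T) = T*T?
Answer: -5476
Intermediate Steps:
l(T) = T²
(-37*l(-2))*s = -37*(-2)²*37 = -37*4*37 = -148*37 = -5476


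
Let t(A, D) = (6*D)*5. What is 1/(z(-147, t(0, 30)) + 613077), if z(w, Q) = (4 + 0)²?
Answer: 1/613093 ≈ 1.6311e-6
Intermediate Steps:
t(A, D) = 30*D
z(w, Q) = 16 (z(w, Q) = 4² = 16)
1/(z(-147, t(0, 30)) + 613077) = 1/(16 + 613077) = 1/613093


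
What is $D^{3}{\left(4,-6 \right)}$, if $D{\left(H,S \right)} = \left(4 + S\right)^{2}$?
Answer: $64$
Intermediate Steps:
$D^{3}{\left(4,-6 \right)} = \left(\left(4 - 6\right)^{2}\right)^{3} = \left(\left(-2\right)^{2}\right)^{3} = 4^{3} = 64$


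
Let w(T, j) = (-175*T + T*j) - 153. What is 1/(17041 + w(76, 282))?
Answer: 1/25020 ≈ 3.9968e-5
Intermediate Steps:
w(T, j) = -153 - 175*T + T*j
1/(17041 + w(76, 282)) = 1/(17041 + (-153 - 175*76 + 76*282)) = 1/(17041 + (-153 - 13300 + 21432)) = 1/(17041 + 7979) = 1/25020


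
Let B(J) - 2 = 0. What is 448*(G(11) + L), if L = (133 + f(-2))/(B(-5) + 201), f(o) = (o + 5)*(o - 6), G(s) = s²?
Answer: 1579008/29 ≈ 54449.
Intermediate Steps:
B(J) = 2 (B(J) = 2 + 0 = 2)
f(o) = (-6 + o)*(5 + o) (f(o) = (5 + o)*(-6 + o) = (-6 + o)*(5 + o))
L = 109/203 (L = (133 + (-30 + (-2)² - 1*(-2)))/(2 + 201) = (133 + (-30 + 4 + 2))/203 = (133 - 24)*(1/203) = 109*(1/203) = 109/203 ≈ 0.53695)
448*(G(11) + L) = 448*(11² + 109/203) = 448*(121 + 109/203) = 448*(24672/203) = 1579008/29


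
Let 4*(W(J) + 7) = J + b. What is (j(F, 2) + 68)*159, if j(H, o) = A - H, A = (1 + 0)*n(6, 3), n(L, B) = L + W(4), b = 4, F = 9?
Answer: 9540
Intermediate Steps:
W(J) = -6 + J/4 (W(J) = -7 + (J + 4)/4 = -7 + (4 + J)/4 = -7 + (1 + J/4) = -6 + J/4)
n(L, B) = -5 + L (n(L, B) = L + (-6 + (1/4)*4) = L + (-6 + 1) = L - 5 = -5 + L)
A = 1 (A = (1 + 0)*(-5 + 6) = 1*1 = 1)
j(H, o) = 1 - H
(j(F, 2) + 68)*159 = ((1 - 1*9) + 68)*159 = ((1 - 9) + 68)*159 = (-8 + 68)*159 = 60*159 = 9540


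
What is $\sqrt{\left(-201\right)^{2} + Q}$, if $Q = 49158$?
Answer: $3 \sqrt{9951} \approx 299.26$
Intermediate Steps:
$\sqrt{\left(-201\right)^{2} + Q} = \sqrt{\left(-201\right)^{2} + 49158} = \sqrt{40401 + 49158} = \sqrt{89559} = 3 \sqrt{9951}$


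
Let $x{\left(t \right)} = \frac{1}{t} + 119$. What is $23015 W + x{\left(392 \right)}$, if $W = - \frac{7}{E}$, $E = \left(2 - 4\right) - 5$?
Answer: $\frac{9068529}{392} \approx 23134.0$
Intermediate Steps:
$x{\left(t \right)} = 119 + \frac{1}{t}$
$E = -7$ ($E = -2 - 5 = -7$)
$W = 1$ ($W = - \frac{7}{-7} = \left(-7\right) \left(- \frac{1}{7}\right) = 1$)
$23015 W + x{\left(392 \right)} = 23015 \cdot 1 + \left(119 + \frac{1}{392}\right) = 23015 + \left(119 + \frac{1}{392}\right) = 23015 + \frac{46649}{392} = \frac{9068529}{392}$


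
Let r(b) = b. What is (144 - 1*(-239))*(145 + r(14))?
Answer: 60897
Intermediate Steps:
(144 - 1*(-239))*(145 + r(14)) = (144 - 1*(-239))*(145 + 14) = (144 + 239)*159 = 383*159 = 60897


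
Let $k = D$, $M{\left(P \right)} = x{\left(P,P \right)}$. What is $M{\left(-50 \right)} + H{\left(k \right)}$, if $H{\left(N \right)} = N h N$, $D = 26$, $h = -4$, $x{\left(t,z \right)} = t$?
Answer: $-2754$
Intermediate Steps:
$M{\left(P \right)} = P$
$k = 26$
$H{\left(N \right)} = - 4 N^{2}$ ($H{\left(N \right)} = N \left(-4\right) N = - 4 N N = - 4 N^{2}$)
$M{\left(-50 \right)} + H{\left(k \right)} = -50 - 4 \cdot 26^{2} = -50 - 2704 = -2754$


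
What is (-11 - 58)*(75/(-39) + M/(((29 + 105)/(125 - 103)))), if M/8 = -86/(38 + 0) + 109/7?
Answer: -124345245/115843 ≈ -1073.4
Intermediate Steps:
M = 14160/133 (M = 8*(-86/(38 + 0) + 109/7) = 8*(-86/38 + 109*(⅐)) = 8*(-86*1/38 + 109/7) = 8*(-43/19 + 109/7) = 8*(1770/133) = 14160/133 ≈ 106.47)
(-11 - 58)*(75/(-39) + M/(((29 + 105)/(125 - 103)))) = (-11 - 58)*(75/(-39) + 14160/(133*(((29 + 105)/(125 - 103))))) = -69*(75*(-1/39) + 14160/(133*((134/22)))) = -69*(-25/13 + 14160/(133*((134*(1/22))))) = -69*(-25/13 + 14160/(133*(67/11))) = -69*(-25/13 + (14160/133)*(11/67)) = -69*(-25/13 + 155760/8911) = -69*1802105/115843 = -124345245/115843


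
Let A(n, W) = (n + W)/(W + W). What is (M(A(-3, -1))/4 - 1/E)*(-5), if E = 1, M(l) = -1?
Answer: 25/4 ≈ 6.2500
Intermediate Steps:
A(n, W) = (W + n)/(2*W) (A(n, W) = (W + n)/((2*W)) = (W + n)*(1/(2*W)) = (W + n)/(2*W))
(M(A(-3, -1))/4 - 1/E)*(-5) = (-1/4 - 1/1)*(-5) = (-1*¼ - 1*1)*(-5) = (-¼ - 1)*(-5) = -5/4*(-5) = 25/4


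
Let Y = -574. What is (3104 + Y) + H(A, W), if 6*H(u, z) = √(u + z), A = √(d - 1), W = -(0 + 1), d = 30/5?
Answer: 2530 + √(-1 + √5)/6 ≈ 2530.2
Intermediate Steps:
d = 6 (d = 30*(⅕) = 6)
W = -1 (W = -1*1 = -1)
A = √5 (A = √(6 - 1) = √5 ≈ 2.2361)
H(u, z) = √(u + z)/6
(3104 + Y) + H(A, W) = (3104 - 574) + √(√5 - 1)/6 = 2530 + √(-1 + √5)/6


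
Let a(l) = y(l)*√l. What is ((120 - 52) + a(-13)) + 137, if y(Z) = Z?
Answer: 205 - 13*I*√13 ≈ 205.0 - 46.872*I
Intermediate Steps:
a(l) = l^(3/2) (a(l) = l*√l = l^(3/2))
((120 - 52) + a(-13)) + 137 = ((120 - 52) + (-13)^(3/2)) + 137 = (68 - 13*I*√13) + 137 = 205 - 13*I*√13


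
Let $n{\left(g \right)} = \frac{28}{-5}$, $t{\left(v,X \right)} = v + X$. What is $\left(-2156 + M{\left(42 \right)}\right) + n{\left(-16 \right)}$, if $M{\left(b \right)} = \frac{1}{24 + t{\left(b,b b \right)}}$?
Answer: $- \frac{3955727}{1830} \approx -2161.6$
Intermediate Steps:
$t{\left(v,X \right)} = X + v$
$M{\left(b \right)} = \frac{1}{24 + b + b^{2}}$ ($M{\left(b \right)} = \frac{1}{24 + \left(b b + b\right)} = \frac{1}{24 + \left(b^{2} + b\right)} = \frac{1}{24 + \left(b + b^{2}\right)} = \frac{1}{24 + b + b^{2}}$)
$n{\left(g \right)} = - \frac{28}{5}$ ($n{\left(g \right)} = 28 \left(- \frac{1}{5}\right) = - \frac{28}{5}$)
$\left(-2156 + M{\left(42 \right)}\right) + n{\left(-16 \right)} = \left(-2156 + \frac{1}{24 + 42 + 42^{2}}\right) - \frac{28}{5} = \left(-2156 + \frac{1}{24 + 42 + 1764}\right) - \frac{28}{5} = \left(-2156 + \frac{1}{1830}\right) - \frac{28}{5} = - \frac{3945479}{1830} - \frac{28}{5} = - \frac{3955727}{1830}$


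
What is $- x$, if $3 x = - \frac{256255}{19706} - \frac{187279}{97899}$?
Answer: $\frac{28777628219}{5787593082} \approx 4.9723$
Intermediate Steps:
$x = - \frac{28777628219}{5787593082}$ ($x = \frac{- \frac{256255}{19706} - \frac{187279}{97899}}{3} = \frac{1}{3} \left(- \frac{28777628219}{1929197694}\right) = - \frac{28777628219}{5787593082} \approx -4.9723$)
$- x = \left(-1\right) \left(- \frac{28777628219}{5787593082}\right) = \frac{28777628219}{5787593082}$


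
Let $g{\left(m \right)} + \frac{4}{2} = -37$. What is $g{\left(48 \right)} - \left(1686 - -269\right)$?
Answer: $-1994$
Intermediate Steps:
$g{\left(m \right)} = -39$ ($g{\left(m \right)} = -2 - 37 = -39$)
$g{\left(48 \right)} - \left(1686 - -269\right) = -39 - \left(1686 - -269\right) = -39 - \left(1686 + 269\right) = -39 - 1955 = -1994$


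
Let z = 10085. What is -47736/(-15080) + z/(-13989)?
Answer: 4958626/2028405 ≈ 2.4446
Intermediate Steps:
-47736/(-15080) + z/(-13989) = -47736/(-15080) + 10085/(-13989) = -47736*(-1/15080) + 10085*(-1/13989) = 459/145 - 10085/13989 = 4958626/2028405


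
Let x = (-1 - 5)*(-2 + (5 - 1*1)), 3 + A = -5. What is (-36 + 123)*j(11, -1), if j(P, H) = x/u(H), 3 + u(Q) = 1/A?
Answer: 8352/25 ≈ 334.08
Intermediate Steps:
A = -8 (A = -3 - 5 = -8)
x = -12 (x = -6*(-2 + (5 - 1)) = -6*(-2 + 4) = -6*2 = -12)
u(Q) = -25/8 (u(Q) = -3 + 1/(-8) = -3 - 1/8 = -25/8)
j(P, H) = 96/25 (j(P, H) = -12/(-25/8) = -12*(-8/25) = 96/25)
(-36 + 123)*j(11, -1) = (-36 + 123)*(96/25) = 87*(96/25) = 8352/25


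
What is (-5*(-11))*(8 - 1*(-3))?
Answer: 605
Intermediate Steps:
(-5*(-11))*(8 - 1*(-3)) = 55*(8 + 3) = 55*11 = 605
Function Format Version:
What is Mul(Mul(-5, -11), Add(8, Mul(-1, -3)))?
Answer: 605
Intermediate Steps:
Mul(Mul(-5, -11), Add(8, Mul(-1, -3))) = Mul(55, Add(8, 3)) = Mul(55, 11) = 605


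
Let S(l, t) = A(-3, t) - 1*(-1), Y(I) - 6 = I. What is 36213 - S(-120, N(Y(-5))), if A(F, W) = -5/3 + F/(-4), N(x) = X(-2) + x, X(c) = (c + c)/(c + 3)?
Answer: 434555/12 ≈ 36213.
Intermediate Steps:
X(c) = 2*c/(3 + c) (X(c) = (2*c)/(3 + c) = 2*c/(3 + c))
Y(I) = 6 + I
N(x) = -4 + x (N(x) = 2*(-2)/(3 - 2) + x = 2*(-2)/1 + x = 2*(-2)*1 + x = -4 + x)
A(F, W) = -5/3 - F/4 (A(F, W) = -5*⅓ + F*(-¼) = -5/3 - F/4)
S(l, t) = 1/12 (S(l, t) = (-5/3 - ¼*(-3)) - 1*(-1) = (-5/3 + ¾) + 1 = -11/12 + 1 = 1/12)
36213 - S(-120, N(Y(-5))) = 36213 - 1*1/12 = 36213 - 1/12 = 434555/12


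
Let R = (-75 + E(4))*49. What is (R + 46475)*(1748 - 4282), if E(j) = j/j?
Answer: -108579366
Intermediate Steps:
E(j) = 1
R = -3626 (R = (-75 + 1)*49 = -74*49 = -3626)
(R + 46475)*(1748 - 4282) = (-3626 + 46475)*(1748 - 4282) = 42849*(-2534) = -108579366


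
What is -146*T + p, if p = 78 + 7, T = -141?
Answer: 20671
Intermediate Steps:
p = 85
-146*T + p = -146*(-141) + 85 = 20586 + 85 = 20671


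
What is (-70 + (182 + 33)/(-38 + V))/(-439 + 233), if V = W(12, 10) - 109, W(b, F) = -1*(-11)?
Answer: 9735/28016 ≈ 0.34748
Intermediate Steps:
W(b, F) = 11
V = -98 (V = 11 - 109 = -98)
(-70 + (182 + 33)/(-38 + V))/(-439 + 233) = (-70 + (182 + 33)/(-38 - 98))/(-439 + 233) = (-70 + 215/(-136))/(-206) = (-70 + 215*(-1/136))*(-1/206) = (-70 - 215/136)*(-1/206) = -9735/136*(-1/206) = 9735/28016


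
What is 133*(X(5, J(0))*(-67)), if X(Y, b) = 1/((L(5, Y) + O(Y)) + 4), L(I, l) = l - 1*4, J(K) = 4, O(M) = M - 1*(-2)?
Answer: -8911/12 ≈ -742.58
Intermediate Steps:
O(M) = 2 + M (O(M) = M + 2 = 2 + M)
L(I, l) = -4 + l (L(I, l) = l - 4 = -4 + l)
X(Y, b) = 1/(2 + 2*Y) (X(Y, b) = 1/(((-4 + Y) + (2 + Y)) + 4) = 1/((-2 + 2*Y) + 4) = 1/(2 + 2*Y))
133*(X(5, J(0))*(-67)) = 133*((1/(2*(1 + 5)))*(-67)) = 133*(((½)/6)*(-67)) = 133*(((½)*(⅙))*(-67)) = 133*((1/12)*(-67)) = 133*(-67/12) = -8911/12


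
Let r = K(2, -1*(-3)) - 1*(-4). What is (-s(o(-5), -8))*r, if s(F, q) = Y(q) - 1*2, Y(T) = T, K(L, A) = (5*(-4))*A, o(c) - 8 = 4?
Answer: -560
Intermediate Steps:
o(c) = 12 (o(c) = 8 + 4 = 12)
K(L, A) = -20*A
s(F, q) = -2 + q (s(F, q) = q - 1*2 = q - 2 = -2 + q)
r = -56 (r = -(-20)*(-3) - 1*(-4) = -20*3 + 4 = -60 + 4 = -56)
(-s(o(-5), -8))*r = -(-2 - 8)*(-56) = -1*(-10)*(-56) = 10*(-56) = -560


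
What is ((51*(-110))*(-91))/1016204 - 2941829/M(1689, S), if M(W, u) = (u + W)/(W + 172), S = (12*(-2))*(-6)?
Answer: -397389684376289/133050138 ≈ -2.9868e+6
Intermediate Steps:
S = 144 (S = -24*(-6) = 144)
M(W, u) = (W + u)/(172 + W)
((51*(-110))*(-91))/1016204 - 2941829/M(1689, S) = ((51*(-110))*(-91))/1016204 - 2941829*(172 + 1689)/(1689 + 144) = -5610*(-91)*(1/1016204) - 2941829/(1833/1861) = 510510*(1/1016204) - 2941829/((1/1861)*1833) = 36465/72586 - 2941829/1833/1861 = 36465/72586 - 2941829*1861/1833 = 36465/72586 - 5474743769/1833 = -397389684376289/133050138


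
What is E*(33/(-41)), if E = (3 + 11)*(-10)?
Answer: 4620/41 ≈ 112.68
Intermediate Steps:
E = -140 (E = 14*(-10) = -140)
E*(33/(-41)) = -4620/(-41) = -4620*(-1)/41 = -140*(-33/41) = 4620/41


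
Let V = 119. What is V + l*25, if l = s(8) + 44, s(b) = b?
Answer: 1419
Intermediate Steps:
l = 52 (l = 8 + 44 = 52)
V + l*25 = 119 + 52*25 = 119 + 1300 = 1419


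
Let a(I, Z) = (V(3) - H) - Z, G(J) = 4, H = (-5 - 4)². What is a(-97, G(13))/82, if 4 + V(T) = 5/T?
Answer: -131/123 ≈ -1.0650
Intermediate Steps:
V(T) = -4 + 5/T
H = 81 (H = (-9)² = 81)
a(I, Z) = -250/3 - Z (a(I, Z) = ((-4 + 5/3) - 1*81) - Z = ((-4 + 5*(⅓)) - 81) - Z = ((-4 + 5/3) - 81) - Z = (-7/3 - 81) - Z = -250/3 - Z)
a(-97, G(13))/82 = (-250/3 - 1*4)/82 = (-250/3 - 4)*(1/82) = -262/3*1/82 = -131/123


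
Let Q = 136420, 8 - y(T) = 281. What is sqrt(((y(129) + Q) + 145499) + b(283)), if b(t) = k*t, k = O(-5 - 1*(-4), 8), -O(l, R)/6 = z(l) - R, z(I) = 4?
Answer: sqrt(288438) ≈ 537.06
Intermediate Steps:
y(T) = -273 (y(T) = 8 - 1*281 = 8 - 281 = -273)
O(l, R) = -24 + 6*R (O(l, R) = -6*(4 - R) = -24 + 6*R)
k = 24 (k = -24 + 6*8 = -24 + 48 = 24)
b(t) = 24*t
sqrt(((y(129) + Q) + 145499) + b(283)) = sqrt(((-273 + 136420) + 145499) + 24*283) = sqrt((136147 + 145499) + 6792) = sqrt(281646 + 6792) = sqrt(288438)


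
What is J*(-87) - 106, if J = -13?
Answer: 1025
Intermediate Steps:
J*(-87) - 106 = -13*(-87) - 106 = 1131 - 106 = 1025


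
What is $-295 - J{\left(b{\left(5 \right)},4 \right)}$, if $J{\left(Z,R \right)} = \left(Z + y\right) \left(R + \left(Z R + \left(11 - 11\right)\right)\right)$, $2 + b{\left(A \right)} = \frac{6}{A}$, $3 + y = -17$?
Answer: $- \frac{6959}{25} \approx -278.36$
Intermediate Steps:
$y = -20$ ($y = -3 - 17 = -20$)
$b{\left(A \right)} = -2 + \frac{6}{A}$
$J{\left(Z,R \right)} = \left(-20 + Z\right) \left(R + R Z\right)$ ($J{\left(Z,R \right)} = \left(Z - 20\right) \left(R + \left(Z R + \left(11 - 11\right)\right)\right) = \left(-20 + Z\right) \left(R + \left(R Z + \left(11 - 11\right)\right)\right) = \left(-20 + Z\right) \left(R + \left(R Z + 0\right)\right) = \left(-20 + Z\right) \left(R + R Z\right)$)
$-295 - J{\left(b{\left(5 \right)},4 \right)} = -295 - 4 \left(-20 + \left(-2 + \frac{6}{5}\right)^{2} - 19 \left(-2 + \frac{6}{5}\right)\right) = -295 - 4 \left(-20 + \left(- \frac{4}{5}\right)^{2} - - \frac{76}{5}\right) = -295 - 4 \left(-20 + \frac{16}{25} + \frac{76}{5}\right) = -295 - 4 \left(- \frac{104}{25}\right) = -295 - - \frac{416}{25} = -295 + \frac{416}{25} = - \frac{6959}{25}$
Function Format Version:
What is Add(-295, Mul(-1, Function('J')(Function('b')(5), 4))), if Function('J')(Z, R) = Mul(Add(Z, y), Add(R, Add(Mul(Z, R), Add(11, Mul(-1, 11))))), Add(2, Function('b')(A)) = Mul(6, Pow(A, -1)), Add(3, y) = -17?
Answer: Rational(-6959, 25) ≈ -278.36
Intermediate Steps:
y = -20 (y = Add(-3, -17) = -20)
Function('b')(A) = Add(-2, Mul(6, Pow(A, -1)))
Function('J')(Z, R) = Mul(Add(-20, Z), Add(R, Mul(R, Z))) (Function('J')(Z, R) = Mul(Add(Z, -20), Add(R, Add(Mul(Z, R), Add(11, Mul(-1, 11))))) = Mul(Add(-20, Z), Add(R, Add(Mul(R, Z), Add(11, -11)))) = Mul(Add(-20, Z), Add(R, Add(Mul(R, Z), 0))) = Mul(Add(-20, Z), Add(R, Mul(R, Z))))
Add(-295, Mul(-1, Function('J')(Function('b')(5), 4))) = Add(-295, Mul(-1, Mul(4, Add(-20, Pow(Add(-2, Mul(6, Pow(5, -1))), 2), Mul(-19, Add(-2, Mul(6, Pow(5, -1)))))))) = Add(-295, Mul(-1, Mul(4, Add(-20, Pow(Add(-2, Mul(6, Rational(1, 5))), 2), Mul(-19, Add(-2, Mul(6, Rational(1, 5)))))))) = Add(-295, Mul(-1, Mul(4, Add(-20, Pow(Add(-2, Rational(6, 5)), 2), Mul(-19, Add(-2, Rational(6, 5))))))) = Add(-295, Mul(-1, Mul(4, Add(-20, Pow(Rational(-4, 5), 2), Mul(-19, Rational(-4, 5)))))) = Add(-295, Mul(-1, Mul(4, Add(-20, Rational(16, 25), Rational(76, 5))))) = Add(-295, Mul(-1, Mul(4, Rational(-104, 25)))) = Add(-295, Mul(-1, Rational(-416, 25))) = Add(-295, Rational(416, 25)) = Rational(-6959, 25)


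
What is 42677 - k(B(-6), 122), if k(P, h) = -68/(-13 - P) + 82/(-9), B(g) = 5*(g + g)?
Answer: 18056837/423 ≈ 42688.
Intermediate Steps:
B(g) = 10*g (B(g) = 5*(2*g) = 10*g)
k(P, h) = -82/9 - 68/(-13 - P) (k(P, h) = -68/(-13 - P) + 82*(-1/9) = -68/(-13 - P) - 82/9 = -82/9 - 68/(-13 - P))
42677 - k(B(-6), 122) = 42677 - 2*(-227 - 410*(-6))/(9*(13 + 10*(-6))) = 42677 - 2*(-227 - 41*(-60))/(9*(13 - 60)) = 42677 - 2*(-227 + 2460)/(9*(-47)) = 42677 - 2*(-1)*2233/(9*47) = 42677 - 1*(-4466/423) = 42677 + 4466/423 = 18056837/423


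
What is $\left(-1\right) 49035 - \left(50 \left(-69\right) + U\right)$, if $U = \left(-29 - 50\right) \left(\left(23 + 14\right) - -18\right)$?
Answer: $-41240$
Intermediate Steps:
$U = -4345$ ($U = - 79 \left(37 + 18\right) = \left(-79\right) 55 = -4345$)
$\left(-1\right) 49035 - \left(50 \left(-69\right) + U\right) = \left(-1\right) 49035 - \left(50 \left(-69\right) - 4345\right) = -49035 - \left(-3450 - 4345\right) = -49035 - -7795 = -49035 + 7795 = -41240$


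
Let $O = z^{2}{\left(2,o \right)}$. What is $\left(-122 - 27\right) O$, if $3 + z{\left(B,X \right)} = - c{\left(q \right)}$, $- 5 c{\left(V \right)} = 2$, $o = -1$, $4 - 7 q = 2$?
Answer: $- \frac{25181}{25} \approx -1007.2$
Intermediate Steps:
$q = \frac{2}{7}$ ($q = \frac{4}{7} - \frac{2}{7} = \frac{2}{7} \approx 0.28571$)
$c{\left(V \right)} = - \frac{2}{5}$ ($c{\left(V \right)} = \left(- \frac{1}{5}\right) 2 = - \frac{2}{5}$)
$z{\left(B,X \right)} = - \frac{13}{5}$ ($z{\left(B,X \right)} = -3 - - \frac{2}{5} = -3 + \frac{2}{5} = - \frac{13}{5}$)
$O = \frac{169}{25}$ ($O = \left(- \frac{13}{5}\right)^{2} = \frac{169}{25} \approx 6.76$)
$\left(-122 - 27\right) O = \left(-122 - 27\right) \frac{169}{25} = \left(-149\right) \frac{169}{25} = - \frac{25181}{25}$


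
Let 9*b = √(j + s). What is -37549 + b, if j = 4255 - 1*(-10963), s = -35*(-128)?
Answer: -37549 + 7*√402/9 ≈ -37533.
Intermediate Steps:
s = 4480
j = 15218 (j = 4255 + 10963 = 15218)
b = 7*√402/9 (b = √(15218 + 4480)/9 = √19698/9 = (7*√402)/9 = 7*√402/9 ≈ 15.594)
-37549 + b = -37549 + 7*√402/9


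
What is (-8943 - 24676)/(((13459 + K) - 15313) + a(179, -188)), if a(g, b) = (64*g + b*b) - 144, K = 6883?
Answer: -33619/51685 ≈ -0.65046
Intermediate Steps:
a(g, b) = -144 + b**2 + 64*g (a(g, b) = (64*g + b**2) - 144 = (b**2 + 64*g) - 144 = -144 + b**2 + 64*g)
(-8943 - 24676)/(((13459 + K) - 15313) + a(179, -188)) = (-8943 - 24676)/(((13459 + 6883) - 15313) + (-144 + (-188)**2 + 64*179)) = -33619/((20342 - 15313) + (-144 + 35344 + 11456)) = -33619/(5029 + 46656) = -33619/51685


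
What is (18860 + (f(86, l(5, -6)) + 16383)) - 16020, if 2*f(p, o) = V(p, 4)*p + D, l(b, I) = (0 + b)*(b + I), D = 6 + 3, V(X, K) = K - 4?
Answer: 38455/2 ≈ 19228.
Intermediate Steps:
V(X, K) = -4 + K
D = 9
l(b, I) = b*(I + b)
f(p, o) = 9/2 (f(p, o) = ((-4 + 4)*p + 9)/2 = (0*p + 9)/2 = (0 + 9)/2 = (½)*9 = 9/2)
(18860 + (f(86, l(5, -6)) + 16383)) - 16020 = (18860 + (9/2 + 16383)) - 16020 = (18860 + 32775/2) - 16020 = 70495/2 - 16020 = 38455/2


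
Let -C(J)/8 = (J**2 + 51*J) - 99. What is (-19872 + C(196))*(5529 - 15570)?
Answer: 4080421416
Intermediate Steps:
C(J) = 792 - 408*J - 8*J**2 (C(J) = -8*((J**2 + 51*J) - 99) = -8*(-99 + J**2 + 51*J) = 792 - 408*J - 8*J**2)
(-19872 + C(196))*(5529 - 15570) = (-19872 + (792 - 408*196 - 8*196**2))*(5529 - 15570) = (-19872 + (792 - 79968 - 8*38416))*(-10041) = (-19872 + (792 - 79968 - 307328))*(-10041) = (-19872 - 386504)*(-10041) = -406376*(-10041) = 4080421416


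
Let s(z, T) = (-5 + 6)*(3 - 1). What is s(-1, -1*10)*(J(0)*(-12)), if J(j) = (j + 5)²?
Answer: -600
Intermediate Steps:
s(z, T) = 2 (s(z, T) = 1*2 = 2)
J(j) = (5 + j)²
s(-1, -1*10)*(J(0)*(-12)) = 2*((5 + 0)²*(-12)) = 2*(5²*(-12)) = 2*(25*(-12)) = 2*(-300) = -600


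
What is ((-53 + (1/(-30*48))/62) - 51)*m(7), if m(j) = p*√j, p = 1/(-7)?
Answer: 9285121*√7/624960 ≈ 39.308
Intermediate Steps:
p = -⅐ ≈ -0.14286
m(j) = -√j/7
((-53 + (1/(-30*48))/62) - 51)*m(7) = ((-53 + (1/(-30*48))/62) - 51)*(-√7/7) = ((-53 - 1/30*1/48*(1/62)) - 51)*(-√7/7) = ((-53 - 1/1440*1/62) - 51)*(-√7/7) = ((-53 - 1/89280) - 51)*(-√7/7) = (-4731841/89280 - 51)*(-√7/7) = -(-9285121)*√7/624960 = 9285121*√7/624960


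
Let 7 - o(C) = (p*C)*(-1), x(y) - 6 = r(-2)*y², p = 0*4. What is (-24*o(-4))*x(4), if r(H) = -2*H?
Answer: -11760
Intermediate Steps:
p = 0
x(y) = 6 + 4*y² (x(y) = 6 + (-2*(-2))*y² = 6 + 4*y²)
o(C) = 7 (o(C) = 7 - 0*C*(-1) = 7 - 0*(-1) = 7 - 1*0 = 7 + 0 = 7)
(-24*o(-4))*x(4) = (-24*7)*(6 + 4*4²) = -168*(6 + 4*16) = -168*(6 + 64) = -168*70 = -11760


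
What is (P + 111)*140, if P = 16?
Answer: 17780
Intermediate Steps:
(P + 111)*140 = (16 + 111)*140 = 127*140 = 17780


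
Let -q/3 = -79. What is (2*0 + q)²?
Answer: 56169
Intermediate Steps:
q = 237 (q = -3*(-79) = 237)
(2*0 + q)² = (2*0 + 237)² = (0 + 237)² = 237² = 56169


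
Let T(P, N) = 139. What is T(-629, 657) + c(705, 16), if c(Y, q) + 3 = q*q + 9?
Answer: 401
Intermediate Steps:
c(Y, q) = 6 + q² (c(Y, q) = -3 + (q*q + 9) = -3 + (q² + 9) = -3 + (9 + q²) = 6 + q²)
T(-629, 657) + c(705, 16) = 139 + (6 + 16²) = 139 + (6 + 256) = 139 + 262 = 401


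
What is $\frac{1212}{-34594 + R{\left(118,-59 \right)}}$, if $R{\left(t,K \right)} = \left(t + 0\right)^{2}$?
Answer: $- \frac{202}{3445} \approx -0.058636$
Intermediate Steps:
$R{\left(t,K \right)} = t^{2}$
$\frac{1212}{-34594 + R{\left(118,-59 \right)}} = \frac{1212}{-34594 + 118^{2}} = \frac{1212}{-34594 + 13924} = \frac{1212}{-20670} = 1212 \left(- \frac{1}{20670}\right) = - \frac{202}{3445}$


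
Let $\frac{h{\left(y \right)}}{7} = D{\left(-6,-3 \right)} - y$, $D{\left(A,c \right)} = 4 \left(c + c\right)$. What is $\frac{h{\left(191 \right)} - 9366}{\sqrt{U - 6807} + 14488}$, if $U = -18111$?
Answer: $- \frac{78749524}{104963531} + \frac{10871 i \sqrt{24918}}{209927062} \approx -0.75026 + 0.0081744 i$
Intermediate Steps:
$D{\left(A,c \right)} = 8 c$ ($D{\left(A,c \right)} = 4 \cdot 2 c = 8 c$)
$h{\left(y \right)} = -168 - 7 y$ ($h{\left(y \right)} = 7 \left(8 \left(-3\right) - y\right) = 7 \left(-24 - y\right) = -168 - 7 y$)
$\frac{h{\left(191 \right)} - 9366}{\sqrt{U - 6807} + 14488} = \frac{\left(-168 - 1337\right) - 9366}{\sqrt{-18111 - 6807} + 14488} = \frac{\left(-168 - 1337\right) - 9366}{\sqrt{-24918} + 14488} = \frac{-1505 - 9366}{i \sqrt{24918} + 14488} = - \frac{10871}{14488 + i \sqrt{24918}}$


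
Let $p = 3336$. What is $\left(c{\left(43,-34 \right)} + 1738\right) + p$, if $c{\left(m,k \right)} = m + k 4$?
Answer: $4981$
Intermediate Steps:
$c{\left(m,k \right)} = m + 4 k$
$\left(c{\left(43,-34 \right)} + 1738\right) + p = \left(\left(43 + 4 \left(-34\right)\right) + 1738\right) + 3336 = \left(\left(43 - 136\right) + 1738\right) + 3336 = \left(-93 + 1738\right) + 3336 = 1645 + 3336 = 4981$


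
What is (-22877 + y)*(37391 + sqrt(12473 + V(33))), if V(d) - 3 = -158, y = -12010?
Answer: -1304459817 - 34887*sqrt(12318) ≈ -1.3083e+9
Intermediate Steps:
V(d) = -155 (V(d) = 3 - 158 = -155)
(-22877 + y)*(37391 + sqrt(12473 + V(33))) = (-22877 - 12010)*(37391 + sqrt(12473 - 155)) = -34887*(37391 + sqrt(12318)) = -1304459817 - 34887*sqrt(12318)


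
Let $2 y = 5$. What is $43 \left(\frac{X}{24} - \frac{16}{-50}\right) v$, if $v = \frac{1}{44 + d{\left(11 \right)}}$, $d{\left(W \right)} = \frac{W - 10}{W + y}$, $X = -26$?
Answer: $- \frac{88623}{119000} \approx -0.74473$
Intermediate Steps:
$y = \frac{5}{2}$ ($y = \frac{1}{2} \cdot 5 = \frac{5}{2} \approx 2.5$)
$d{\left(W \right)} = \frac{-10 + W}{\frac{5}{2} + W}$ ($d{\left(W \right)} = \frac{W - 10}{W + \frac{5}{2}} = \frac{-10 + W}{\frac{5}{2} + W}$)
$v = \frac{27}{1190}$ ($v = \frac{1}{44 + \frac{2 \left(-10 + 11\right)}{5 + 2 \cdot 11}} = \frac{1}{44 + 2 \frac{1}{5 + 22} \cdot 1} = \frac{1}{44 + 2 \cdot \frac{1}{27} \cdot 1} = \frac{1}{44 + \frac{2}{27}} = \frac{1}{\frac{1190}{27}} = \frac{27}{1190} \approx 0.022689$)
$43 \left(\frac{X}{24} - \frac{16}{-50}\right) v = 43 \left(- \frac{26}{24} - \frac{16}{-50}\right) \frac{27}{1190} = 43 \left(\left(-26\right) \frac{1}{24} - - \frac{8}{25}\right) \frac{27}{1190} = 43 \left(- \frac{13}{12} + \frac{8}{25}\right) \frac{27}{1190} = 43 \left(- \frac{229}{300}\right) \frac{27}{1190} = \left(- \frac{9847}{300}\right) \frac{27}{1190} = - \frac{88623}{119000}$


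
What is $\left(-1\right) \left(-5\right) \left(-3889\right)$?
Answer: $-19445$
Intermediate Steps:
$\left(-1\right) \left(-5\right) \left(-3889\right) = 5 \left(-3889\right) = -19445$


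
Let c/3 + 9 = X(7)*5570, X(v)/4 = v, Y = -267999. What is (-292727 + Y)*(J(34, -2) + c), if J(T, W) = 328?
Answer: -262521259406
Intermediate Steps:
X(v) = 4*v
c = 467853 (c = -27 + 3*((4*7)*5570) = -27 + 3*(28*5570) = -27 + 3*155960 = -27 + 467880 = 467853)
(-292727 + Y)*(J(34, -2) + c) = (-292727 - 267999)*(328 + 467853) = -560726*468181 = -262521259406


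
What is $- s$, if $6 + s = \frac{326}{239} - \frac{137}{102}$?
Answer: $\frac{145759}{24378} \approx 5.9791$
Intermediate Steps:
$s = - \frac{145759}{24378}$ ($s = -6 + \left(\frac{326}{239} - \frac{137}{102}\right) = -6 + \frac{509}{24378} = - \frac{145759}{24378} \approx -5.9791$)
$- s = \left(-1\right) \left(- \frac{145759}{24378}\right) = \frac{145759}{24378}$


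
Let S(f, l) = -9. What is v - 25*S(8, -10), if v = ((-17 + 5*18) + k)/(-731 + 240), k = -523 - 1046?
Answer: 111971/491 ≈ 228.05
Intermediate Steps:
k = -1569
v = 1496/491 (v = ((-17 + 5*18) - 1569)/(-731 + 240) = ((-17 + 90) - 1569)/(-491) = (73 - 1569)*(-1/491) = -1496*(-1/491) = 1496/491 ≈ 3.0468)
v - 25*S(8, -10) = 1496/491 - 25*(-9) = 1496/491 - 1*(-225) = 1496/491 + 225 = 111971/491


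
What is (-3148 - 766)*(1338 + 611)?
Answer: -7628386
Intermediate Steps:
(-3148 - 766)*(1338 + 611) = -3914*1949 = -7628386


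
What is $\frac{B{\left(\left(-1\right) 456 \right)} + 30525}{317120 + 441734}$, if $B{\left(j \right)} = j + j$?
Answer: $\frac{29613}{758854} \approx 0.039023$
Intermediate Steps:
$B{\left(j \right)} = 2 j$
$\frac{B{\left(\left(-1\right) 456 \right)} + 30525}{317120 + 441734} = \frac{2 \left(\left(-1\right) 456\right) + 30525}{317120 + 441734} = \frac{2 \left(-456\right) + 30525}{758854} = \left(-912 + 30525\right) \frac{1}{758854} = 29613 \cdot \frac{1}{758854} = \frac{29613}{758854}$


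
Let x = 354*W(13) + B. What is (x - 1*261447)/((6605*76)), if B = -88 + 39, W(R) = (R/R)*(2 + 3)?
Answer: -129863/250990 ≈ -0.51740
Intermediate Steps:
W(R) = 5 (W(R) = 1*5 = 5)
B = -49
x = 1721 (x = 354*5 - 49 = 1770 - 49 = 1721)
(x - 1*261447)/((6605*76)) = (1721 - 1*261447)/((6605*76)) = (1721 - 261447)/501980 = -259726*1/501980 = -129863/250990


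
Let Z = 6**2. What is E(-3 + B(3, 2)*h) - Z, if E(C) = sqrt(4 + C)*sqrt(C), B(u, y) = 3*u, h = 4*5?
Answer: -36 + sqrt(32037) ≈ 142.99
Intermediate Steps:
h = 20
Z = 36
E(C) = sqrt(C)*sqrt(4 + C)
E(-3 + B(3, 2)*h) - Z = sqrt(-3 + (3*3)*20)*sqrt(4 + (-3 + (3*3)*20)) - 1*36 = sqrt(-3 + 9*20)*sqrt(4 + (-3 + 9*20)) - 36 = sqrt(-3 + 180)*sqrt(4 + (-3 + 180)) - 36 = sqrt(177)*sqrt(4 + 177) - 36 = sqrt(177)*sqrt(181) - 36 = sqrt(32037) - 36 = -36 + sqrt(32037)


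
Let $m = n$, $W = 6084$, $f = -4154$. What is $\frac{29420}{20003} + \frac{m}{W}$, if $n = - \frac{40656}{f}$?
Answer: $\frac{31014292462}{21063939117} \approx 1.4724$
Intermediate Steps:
$n = \frac{20328}{2077}$ ($n = - \frac{40656}{-4154} = \left(-40656\right) \left(- \frac{1}{4154}\right) = \frac{20328}{2077} \approx 9.7872$)
$m = \frac{20328}{2077} \approx 9.7872$
$\frac{29420}{20003} + \frac{m}{W} = \frac{29420}{20003} + \frac{20328}{2077 \cdot 6084} = 29420 \cdot \frac{1}{20003} + \frac{20328}{2077} \cdot \frac{1}{6084} = \frac{29420}{20003} + \frac{1694}{1053039} = \frac{31014292462}{21063939117}$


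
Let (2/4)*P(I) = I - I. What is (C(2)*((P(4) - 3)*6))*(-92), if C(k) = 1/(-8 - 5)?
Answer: -1656/13 ≈ -127.38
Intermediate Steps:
P(I) = 0 (P(I) = 2*(I - I) = 2*0 = 0)
C(k) = -1/13 (C(k) = 1/(-13) = -1/13)
(C(2)*((P(4) - 3)*6))*(-92) = -(0 - 3)*6/13*(-92) = -(-3)*6/13*(-92) = -1/13*(-18)*(-92) = (18/13)*(-92) = -1656/13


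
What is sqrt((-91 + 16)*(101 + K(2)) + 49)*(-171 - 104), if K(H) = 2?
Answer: -550*I*sqrt(1919) ≈ -24094.0*I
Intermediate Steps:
sqrt((-91 + 16)*(101 + K(2)) + 49)*(-171 - 104) = sqrt((-91 + 16)*(101 + 2) + 49)*(-171 - 104) = sqrt(-75*103 + 49)*(-275) = sqrt(-7725 + 49)*(-275) = sqrt(-7676)*(-275) = (2*I*sqrt(1919))*(-275) = -550*I*sqrt(1919)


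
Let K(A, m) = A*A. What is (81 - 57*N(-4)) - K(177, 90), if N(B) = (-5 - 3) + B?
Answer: -30564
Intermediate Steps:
N(B) = -8 + B
K(A, m) = A**2
(81 - 57*N(-4)) - K(177, 90) = (81 - 57*(-8 - 4)) - 1*177**2 = (81 - 57*(-12)) - 1*31329 = (81 + 684) - 31329 = 765 - 31329 = -30564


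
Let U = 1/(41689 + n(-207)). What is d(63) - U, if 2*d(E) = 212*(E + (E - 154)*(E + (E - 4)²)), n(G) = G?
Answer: -1417802741573/41482 ≈ -3.4179e+7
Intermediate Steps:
d(E) = 106*E + 106*(-154 + E)*(E + (-4 + E)²) (d(E) = (212*(E + (E - 154)*(E + (E - 4)²)))/2 = (212*(E + (-154 + E)*(E + (-4 + E)²)))/2 = (212*E + 212*(-154 + E)*(E + (-4 + E)²))/2 = 106*E + 106*(-154 + E)*(E + (-4 + E)²))
U = 1/41482 (U = 1/(41689 - 207) = 1/41482 ≈ 2.4107e-5)
d(63) - U = (-261184 - 17066*63² + 106*63³ + 116070*63) - 1*1/41482 = (-261184 - 17066*3969 + 106*250047 + 7312410) - 1/41482 = (-261184 - 67734954 + 26504982 + 7312410) - 1/41482 = -34178746 - 1/41482 = -1417802741573/41482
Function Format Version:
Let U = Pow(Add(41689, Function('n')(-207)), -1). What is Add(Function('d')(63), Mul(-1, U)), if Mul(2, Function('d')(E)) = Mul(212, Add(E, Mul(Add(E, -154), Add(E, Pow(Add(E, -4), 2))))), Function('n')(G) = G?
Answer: Rational(-1417802741573, 41482) ≈ -3.4179e+7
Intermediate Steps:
Function('d')(E) = Add(Mul(106, E), Mul(106, Add(-154, E), Add(E, Pow(Add(-4, E), 2)))) (Function('d')(E) = Mul(Rational(1, 2), Mul(212, Add(E, Mul(Add(E, -154), Add(E, Pow(Add(E, -4), 2)))))) = Mul(Rational(1, 2), Mul(212, Add(E, Mul(Add(-154, E), Add(E, Pow(Add(-4, E), 2)))))) = Mul(Rational(1, 2), Add(Mul(212, E), Mul(212, Add(-154, E), Add(E, Pow(Add(-4, E), 2))))) = Add(Mul(106, E), Mul(106, Add(-154, E), Add(E, Pow(Add(-4, E), 2)))))
U = Rational(1, 41482) (U = Pow(Add(41689, -207), -1) = Pow(41482, -1) = Rational(1, 41482) ≈ 2.4107e-5)
Add(Function('d')(63), Mul(-1, U)) = Add(Add(-261184, Mul(-17066, Pow(63, 2)), Mul(106, Pow(63, 3)), Mul(116070, 63)), Mul(-1, Rational(1, 41482))) = Add(Add(-261184, Mul(-17066, 3969), Mul(106, 250047), 7312410), Rational(-1, 41482)) = Add(Add(-261184, -67734954, 26504982, 7312410), Rational(-1, 41482)) = Add(-34178746, Rational(-1, 41482)) = Rational(-1417802741573, 41482)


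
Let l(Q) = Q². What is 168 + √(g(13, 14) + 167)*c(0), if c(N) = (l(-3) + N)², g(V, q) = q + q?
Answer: 168 + 81*√195 ≈ 1299.1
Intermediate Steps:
g(V, q) = 2*q
c(N) = (9 + N)² (c(N) = ((-3)² + N)² = (9 + N)²)
168 + √(g(13, 14) + 167)*c(0) = 168 + √(2*14 + 167)*(9 + 0)² = 168 + √(28 + 167)*9² = 168 + √195*81 = 168 + 81*√195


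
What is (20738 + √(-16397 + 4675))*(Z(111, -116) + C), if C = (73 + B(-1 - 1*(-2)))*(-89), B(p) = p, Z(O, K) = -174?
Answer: -140188880 - 6760*I*√11722 ≈ -1.4019e+8 - 7.3189e+5*I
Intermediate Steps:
C = -6586 (C = (73 + (-1 - 1*(-2)))*(-89) = (73 + (-1 + 2))*(-89) = (73 + 1)*(-89) = 74*(-89) = -6586)
(20738 + √(-16397 + 4675))*(Z(111, -116) + C) = (20738 + √(-16397 + 4675))*(-174 - 6586) = (20738 + √(-11722))*(-6760) = (20738 + I*√11722)*(-6760) = -140188880 - 6760*I*√11722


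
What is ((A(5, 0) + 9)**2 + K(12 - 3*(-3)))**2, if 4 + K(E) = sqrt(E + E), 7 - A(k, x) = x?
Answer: (252 + sqrt(42))**2 ≈ 66812.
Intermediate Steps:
A(k, x) = 7 - x
K(E) = -4 + sqrt(2)*sqrt(E) (K(E) = -4 + sqrt(E + E) = -4 + sqrt(2*E) = -4 + sqrt(2)*sqrt(E))
((A(5, 0) + 9)**2 + K(12 - 3*(-3)))**2 = (((7 - 1*0) + 9)**2 + (-4 + sqrt(2)*sqrt(12 - 3*(-3))))**2 = (((7 + 0) + 9)**2 + (-4 + sqrt(2)*sqrt(12 + 9)))**2 = ((7 + 9)**2 + (-4 + sqrt(2)*sqrt(21)))**2 = (16**2 + (-4 + sqrt(42)))**2 = (256 + (-4 + sqrt(42)))**2 = (252 + sqrt(42))**2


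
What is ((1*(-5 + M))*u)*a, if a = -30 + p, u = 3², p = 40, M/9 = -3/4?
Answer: -2115/2 ≈ -1057.5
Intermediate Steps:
M = -27/4 (M = 9*(-3/4) = 9*(-3*¼) = 9*(-¾) = -27/4 ≈ -6.7500)
u = 9
a = 10 (a = -30 + 40 = 10)
((1*(-5 + M))*u)*a = ((1*(-5 - 27/4))*9)*10 = ((1*(-47/4))*9)*10 = -47/4*9*10 = -423/4*10 = -2115/2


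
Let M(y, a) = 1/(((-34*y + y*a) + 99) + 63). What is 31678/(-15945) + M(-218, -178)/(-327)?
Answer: -53379564757/26868398630 ≈ -1.9867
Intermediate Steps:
M(y, a) = 1/(162 - 34*y + a*y) (M(y, a) = 1/(((-34*y + a*y) + 99) + 63) = 1/((99 - 34*y + a*y) + 63) = 1/(162 - 34*y + a*y))
31678/(-15945) + M(-218, -178)/(-327) = 31678/(-15945) + 1/(162 - 34*(-218) - 178*(-218)*(-327)) = 31678*(-1/15945) - 1/327/(162 + 7412 + 38804) = -31678/15945 - 1/327/46378 = -31678/15945 + (1/46378)*(-1/327) = -31678/15945 - 1/15165606 = -53379564757/26868398630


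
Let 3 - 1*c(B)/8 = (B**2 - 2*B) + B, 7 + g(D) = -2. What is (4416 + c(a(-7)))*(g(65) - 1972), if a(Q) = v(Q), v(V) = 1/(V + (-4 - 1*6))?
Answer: -2541654696/289 ≈ -8.7947e+6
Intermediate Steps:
v(V) = 1/(-10 + V) (v(V) = 1/(V + (-4 - 6)) = 1/(V - 10) = 1/(-10 + V))
a(Q) = 1/(-10 + Q)
g(D) = -9 (g(D) = -7 - 2 = -9)
c(B) = 24 - 8*B**2 + 8*B (c(B) = 24 - 8*((B**2 - 2*B) + B) = 24 - 8*(B**2 - B) = 24 + (-8*B**2 + 8*B) = 24 - 8*B**2 + 8*B)
(4416 + c(a(-7)))*(g(65) - 1972) = (4416 + (24 - 8/(-10 - 7)**2 + 8/(-10 - 7)))*(-9 - 1972) = (4416 + (24 - 8*(1/(-17))**2 + 8/(-17)))*(-1981) = (4416 + (24 - 8*(-1/17)**2 + 8*(-1/17)))*(-1981) = (4416 + (24 - 8*1/289 - 8/17))*(-1981) = (4416 + (24 - 8/289 - 8/17))*(-1981) = (4416 + 6792/289)*(-1981) = (1283016/289)*(-1981) = -2541654696/289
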